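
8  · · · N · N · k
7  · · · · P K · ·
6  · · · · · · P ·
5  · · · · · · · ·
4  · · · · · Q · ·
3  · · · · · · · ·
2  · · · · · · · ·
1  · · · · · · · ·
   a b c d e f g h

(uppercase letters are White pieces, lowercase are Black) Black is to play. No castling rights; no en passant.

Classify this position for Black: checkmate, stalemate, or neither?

stalemate

Black to move; black king on h8.
In check: no.
King squares — g7: attacked by Kf7; h7: attacked by Pg6; g8: attacked by Kf7.
Legal moves for Black: none.
Not in check and no legal moves → stalemate.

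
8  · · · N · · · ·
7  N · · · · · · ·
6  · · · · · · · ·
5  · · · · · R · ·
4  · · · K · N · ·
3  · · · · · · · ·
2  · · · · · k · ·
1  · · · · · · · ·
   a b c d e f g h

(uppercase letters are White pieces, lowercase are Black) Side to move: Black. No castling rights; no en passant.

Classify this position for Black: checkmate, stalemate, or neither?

neither

Black to move; black king on f2.
In check: no.
Legal moves for Black: Kg3, Kf3, Kg1, Kf1, Ke1.
Black has 5 legal moves and is not in check → neither.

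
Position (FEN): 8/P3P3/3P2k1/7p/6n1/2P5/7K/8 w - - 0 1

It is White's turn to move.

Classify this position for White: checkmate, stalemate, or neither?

neither

White to move; white king on h2.
In check: yes, from the black knight on g4.
King squares — g1: available; h1: available; g2: available; g3: available; h3: available.
Legal moves for White: Kh3, Kg3, Kg2, Kh1, Kg1.
White is in check but has 5 legal moves → neither.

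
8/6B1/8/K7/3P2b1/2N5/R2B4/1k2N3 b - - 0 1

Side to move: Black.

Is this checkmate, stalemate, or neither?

Black to move; black king on b1.
In check: yes, from the white knight on c3.
King squares — a1: attacked by Ra2; c1: attacked by Bd2; a2: attacked by Nc3; b2: attacked by Ra2; c2: attacked by Ne1.
Legal moves for Black: none.
In check with no legal moves → checkmate.

checkmate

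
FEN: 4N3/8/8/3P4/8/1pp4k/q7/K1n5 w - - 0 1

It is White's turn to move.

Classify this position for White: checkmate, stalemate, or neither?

checkmate

White to move; white king on a1.
In check: yes, from the black queen on a2.
King squares — b1: attacked by Qa2; a2: attacked by Nc1; b2: attacked by Qa2.
Legal moves for White: none.
In check with no legal moves → checkmate.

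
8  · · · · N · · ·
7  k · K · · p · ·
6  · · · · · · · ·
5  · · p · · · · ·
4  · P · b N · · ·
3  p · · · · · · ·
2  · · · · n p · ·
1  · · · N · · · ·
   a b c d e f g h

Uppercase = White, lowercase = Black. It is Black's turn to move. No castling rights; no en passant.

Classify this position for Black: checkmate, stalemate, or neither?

neither

Black to move; black king on a7.
In check: no.
Legal moves for Black include: Ka8, Ka6, Bh8, Bg7, Bf6, Be5+, Be3, Bc3, Bb2, Ba1, Nf4, Ng3, Nc3, Ng1, Nc1, cxb4, f6, c4, ... (list truncated; more exist).
Black has legal moves and is not in check → neither.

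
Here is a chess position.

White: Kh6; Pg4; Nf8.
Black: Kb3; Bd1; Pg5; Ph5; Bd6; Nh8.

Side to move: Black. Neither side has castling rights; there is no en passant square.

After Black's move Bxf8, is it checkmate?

no

After Bxf8: white king on h6; in check: yes, from the black bishop on f8.
White has 3 legal replies: Kh7, Kxh5, Kxg5.
In check but a legal move exists → not checkmate.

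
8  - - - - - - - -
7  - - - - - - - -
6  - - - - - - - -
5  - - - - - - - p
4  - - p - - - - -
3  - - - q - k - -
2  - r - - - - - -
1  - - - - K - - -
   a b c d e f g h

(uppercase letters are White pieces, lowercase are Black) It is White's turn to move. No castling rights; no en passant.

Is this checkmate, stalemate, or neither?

White to move; white king on e1.
In check: no.
King squares — d1: attacked by Qd3; f1: attacked by Qd3; d2: attacked by Rb2; e2: attacked by Rb2; f2: attacked by Rb2.
Legal moves for White: none.
Not in check and no legal moves → stalemate.

stalemate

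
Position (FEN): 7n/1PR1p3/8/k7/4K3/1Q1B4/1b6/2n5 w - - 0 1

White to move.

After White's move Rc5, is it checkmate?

yes

After Rc5: black king on a5; in check: yes, from the white rook on c5.
King squares — a4: attacked by Qb3; b4: attacked by Qb3; b5: attacked by Qb3; a6: attacked by Bd3; b6: attacked by Qb3.
Black has no legal moves → checkmate.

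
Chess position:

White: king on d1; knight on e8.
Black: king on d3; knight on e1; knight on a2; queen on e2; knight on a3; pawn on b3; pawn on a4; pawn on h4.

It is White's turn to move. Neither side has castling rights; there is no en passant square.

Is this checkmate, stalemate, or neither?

White to move; white king on d1.
In check: yes, from the black queen on e2.
King squares — c1: attacked by Na2; e1: attacked by Qe2; c2: attacked by Ne1; d2: attacked by Qe2; e2: attacked by Kd3.
Legal moves for White: none.
In check with no legal moves → checkmate.

checkmate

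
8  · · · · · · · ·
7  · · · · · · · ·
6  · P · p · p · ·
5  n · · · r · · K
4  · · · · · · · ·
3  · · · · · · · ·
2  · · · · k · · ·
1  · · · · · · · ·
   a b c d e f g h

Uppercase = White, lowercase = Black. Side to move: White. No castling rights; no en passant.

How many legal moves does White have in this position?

White to move; king on h5.
In check: yes, from the black rook on e5.
Legal moves: Kh6, Kg6, Kh4, Kg4.
Count: 4.

4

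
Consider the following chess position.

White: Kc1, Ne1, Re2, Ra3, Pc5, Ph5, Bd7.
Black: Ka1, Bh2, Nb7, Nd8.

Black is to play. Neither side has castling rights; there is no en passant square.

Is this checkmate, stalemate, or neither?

checkmate

Black to move; black king on a1.
In check: yes, from the white rook on a3.
King squares — b1: attacked by Kc1; a2: attacked by Re2; b2: attacked by Kc1.
Legal moves for Black: none.
In check with no legal moves → checkmate.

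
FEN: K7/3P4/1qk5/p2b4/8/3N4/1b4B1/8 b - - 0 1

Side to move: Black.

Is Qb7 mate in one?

After Qb7: white king on a8; in check: yes, from the black queen on b7.
King squares — a7: attacked by Qb7; b7: attacked by Kc6; b8: attacked by Qb7.
White has no legal moves → checkmate.

yes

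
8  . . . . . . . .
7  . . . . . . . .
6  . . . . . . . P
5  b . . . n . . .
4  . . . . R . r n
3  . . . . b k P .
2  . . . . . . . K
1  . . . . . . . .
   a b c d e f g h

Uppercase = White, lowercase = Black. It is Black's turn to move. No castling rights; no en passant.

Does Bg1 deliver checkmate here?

After Bg1: white king on h2; in check: yes, from the black bishop on g1.
White has 3 legal replies: Kh3, Kh1, Kxg1.
In check but a legal move exists → not checkmate.

no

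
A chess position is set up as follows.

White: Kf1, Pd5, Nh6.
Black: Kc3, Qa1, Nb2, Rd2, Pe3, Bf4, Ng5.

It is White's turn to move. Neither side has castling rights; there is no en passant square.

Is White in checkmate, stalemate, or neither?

White to move; white king on f1.
In check: yes, from the black queen on a1.
King squares — e1: attacked by Qa1; g1: attacked by Qa1; e2: attacked by Rd2; f2: attacked by Rd2; g2: attacked by Rd2.
Legal moves for White: none.
In check with no legal moves → checkmate.

checkmate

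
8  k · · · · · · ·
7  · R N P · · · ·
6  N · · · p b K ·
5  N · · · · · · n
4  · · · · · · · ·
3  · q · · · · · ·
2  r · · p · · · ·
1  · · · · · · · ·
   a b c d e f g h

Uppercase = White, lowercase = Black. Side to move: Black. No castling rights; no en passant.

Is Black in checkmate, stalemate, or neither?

checkmate

Black to move; black king on a8.
In check: yes, from the white knight on c7.
King squares — a7: attacked by Rb7; b7: attacked by Na5; b8: attacked by Na6.
Legal moves for Black: none.
In check with no legal moves → checkmate.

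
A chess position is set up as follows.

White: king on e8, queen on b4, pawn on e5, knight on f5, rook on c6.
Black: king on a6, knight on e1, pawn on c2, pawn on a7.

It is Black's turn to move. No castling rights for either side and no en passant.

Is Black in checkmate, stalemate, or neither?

Black to move; black king on a6.
In check: yes, from the white rook on c6.
King squares — a5: attacked by Qb4; b5: attacked by Qb4; b6: attacked by Qb4; a7: own pawn; b7: attacked by Qb4.
Legal moves for Black: none.
In check with no legal moves → checkmate.

checkmate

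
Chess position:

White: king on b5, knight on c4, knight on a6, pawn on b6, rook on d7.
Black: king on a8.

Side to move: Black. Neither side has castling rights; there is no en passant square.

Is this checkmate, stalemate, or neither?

Black to move; black king on a8.
In check: no.
King squares — a7: attacked by Pb6; b7: attacked by Rd7; b8: attacked by Na6.
Legal moves for Black: none.
Not in check and no legal moves → stalemate.

stalemate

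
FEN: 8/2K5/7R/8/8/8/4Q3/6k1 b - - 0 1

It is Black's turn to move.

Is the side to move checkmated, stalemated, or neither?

stalemate

Black to move; black king on g1.
In check: no.
King squares — f1: attacked by Qe2; h1: attacked by Rh6; f2: attacked by Qe2; g2: attacked by Qe2; h2: attacked by Qe2.
Legal moves for Black: none.
Not in check and no legal moves → stalemate.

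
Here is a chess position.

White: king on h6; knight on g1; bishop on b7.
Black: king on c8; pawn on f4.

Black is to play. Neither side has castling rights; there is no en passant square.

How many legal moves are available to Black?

5

Black to move; king on c8.
In check: yes, from the white bishop on b7.
Legal moves: Kd8, Kb8, Kd7, Kc7, Kxb7.
Count: 5.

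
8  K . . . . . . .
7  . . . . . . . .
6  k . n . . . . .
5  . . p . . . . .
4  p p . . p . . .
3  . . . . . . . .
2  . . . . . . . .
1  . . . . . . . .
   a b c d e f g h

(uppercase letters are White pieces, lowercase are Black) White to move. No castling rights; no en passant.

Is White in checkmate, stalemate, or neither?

White to move; white king on a8.
In check: no.
King squares — a7: attacked by Ka6; b7: attacked by Ka6; b8: attacked by Nc6.
Legal moves for White: none.
Not in check and no legal moves → stalemate.

stalemate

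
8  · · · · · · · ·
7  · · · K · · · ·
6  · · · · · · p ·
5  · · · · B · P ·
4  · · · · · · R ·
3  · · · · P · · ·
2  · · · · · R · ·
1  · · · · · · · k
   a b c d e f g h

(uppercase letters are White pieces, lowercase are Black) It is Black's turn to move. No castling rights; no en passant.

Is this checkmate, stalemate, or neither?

stalemate

Black to move; black king on h1.
In check: no.
King squares — g1: attacked by Rg4; g2: attacked by Rf2; h2: attacked by Rf2.
Legal moves for Black: none.
Not in check and no legal moves → stalemate.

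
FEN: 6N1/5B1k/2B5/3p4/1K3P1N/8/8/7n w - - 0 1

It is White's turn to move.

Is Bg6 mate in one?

After Bg6: black king on h7; in check: yes, from the white bishop on g6.
Black has 3 legal replies: Kh8, Kxg8, Kg7.
In check but a legal move exists → not checkmate.

no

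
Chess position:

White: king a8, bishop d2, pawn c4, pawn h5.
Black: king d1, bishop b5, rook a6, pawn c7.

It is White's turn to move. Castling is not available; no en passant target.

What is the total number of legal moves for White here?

White to move; king on a8.
In check: yes, from the black rook on a6.
Legal moves: Kb8, Kb7.
Count: 2.

2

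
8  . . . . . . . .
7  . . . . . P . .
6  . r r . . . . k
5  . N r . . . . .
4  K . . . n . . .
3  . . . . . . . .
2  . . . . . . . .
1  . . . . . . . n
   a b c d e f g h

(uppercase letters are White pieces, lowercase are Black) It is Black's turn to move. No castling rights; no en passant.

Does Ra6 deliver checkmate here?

no

After Ra6: white king on a4; in check: yes, from the black rook on a6.
White has 2 legal replies: Kb4, Kb3.
In check but a legal move exists → not checkmate.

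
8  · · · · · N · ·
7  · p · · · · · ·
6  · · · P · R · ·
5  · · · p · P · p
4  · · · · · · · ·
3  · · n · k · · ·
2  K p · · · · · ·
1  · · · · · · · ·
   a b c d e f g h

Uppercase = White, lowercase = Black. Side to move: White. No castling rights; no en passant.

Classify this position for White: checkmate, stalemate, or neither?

neither

White to move; white king on a2.
In check: yes, from the black knight on c3.
Legal moves for White: Kb3, Ka3, Kxb2.
White is in check but has 3 legal moves → neither.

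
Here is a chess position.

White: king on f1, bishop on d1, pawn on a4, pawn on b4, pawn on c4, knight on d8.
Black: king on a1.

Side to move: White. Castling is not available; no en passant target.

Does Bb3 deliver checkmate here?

After Bb3: black king on a1; in check: no.
Black is not in check, so this cannot be checkmate.

no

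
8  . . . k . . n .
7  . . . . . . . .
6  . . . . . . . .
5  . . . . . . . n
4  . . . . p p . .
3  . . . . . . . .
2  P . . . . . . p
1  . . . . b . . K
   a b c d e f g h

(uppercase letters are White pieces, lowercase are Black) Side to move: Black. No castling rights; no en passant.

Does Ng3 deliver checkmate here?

After Ng3: white king on h1; in check: yes, from the black knight on g3.
White has 2 legal replies: Kxh2, Kg2.
In check but a legal move exists → not checkmate.

no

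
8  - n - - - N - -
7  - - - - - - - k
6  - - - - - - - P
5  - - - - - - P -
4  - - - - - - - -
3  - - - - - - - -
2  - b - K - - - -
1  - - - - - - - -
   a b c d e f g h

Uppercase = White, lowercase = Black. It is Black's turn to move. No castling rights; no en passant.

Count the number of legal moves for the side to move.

Black to move; king on h7.
In check: yes, from the white knight on f8.
Legal moves: Kh8, Kg8.
Count: 2.

2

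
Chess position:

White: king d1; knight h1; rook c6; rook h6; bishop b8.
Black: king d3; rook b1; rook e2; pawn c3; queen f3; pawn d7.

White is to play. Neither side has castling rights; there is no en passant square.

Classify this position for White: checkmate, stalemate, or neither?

checkmate

White to move; white king on d1.
In check: yes, from the black rook on b1.
King squares — c1: attacked by Rb1; e1: attacked by Rb1; c2: attacked by Re2; d2: attacked by Re2; e2: attacked by Kd3.
Legal moves for White: none.
In check with no legal moves → checkmate.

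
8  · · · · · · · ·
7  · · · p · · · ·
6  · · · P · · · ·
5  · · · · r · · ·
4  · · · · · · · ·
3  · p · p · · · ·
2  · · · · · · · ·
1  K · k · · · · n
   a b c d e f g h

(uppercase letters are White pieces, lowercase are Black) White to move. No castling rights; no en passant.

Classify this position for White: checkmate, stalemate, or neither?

stalemate

White to move; white king on a1.
In check: no.
King squares — b1: attacked by Kc1; a2: attacked by Pb3; b2: attacked by Kc1.
Legal moves for White: none.
Not in check and no legal moves → stalemate.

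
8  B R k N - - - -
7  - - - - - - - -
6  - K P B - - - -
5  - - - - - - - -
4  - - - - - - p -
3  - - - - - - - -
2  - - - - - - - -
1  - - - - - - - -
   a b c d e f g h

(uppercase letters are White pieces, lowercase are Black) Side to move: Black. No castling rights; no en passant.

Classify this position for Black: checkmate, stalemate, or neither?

checkmate

Black to move; black king on c8.
In check: yes, from the white rook on b8.
King squares — b7: attacked by Kb6; c7: attacked by Kb6; d7: attacked by Pc6; b8: attacked by Bd6; d8: attacked by Rb8.
Legal moves for Black: none.
In check with no legal moves → checkmate.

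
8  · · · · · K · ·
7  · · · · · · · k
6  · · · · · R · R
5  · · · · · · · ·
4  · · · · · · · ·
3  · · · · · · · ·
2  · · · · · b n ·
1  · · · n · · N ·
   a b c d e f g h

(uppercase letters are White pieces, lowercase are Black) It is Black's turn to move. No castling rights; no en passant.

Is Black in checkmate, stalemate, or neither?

Black to move; black king on h7.
In check: yes, from the white rook on h6.
King squares — g6: attacked by Rf6; h6: attacked by Rf6; g7: attacked by Kf8; g8: attacked by Kf8; h8: attacked by Rh6.
Legal moves for Black: none.
In check with no legal moves → checkmate.

checkmate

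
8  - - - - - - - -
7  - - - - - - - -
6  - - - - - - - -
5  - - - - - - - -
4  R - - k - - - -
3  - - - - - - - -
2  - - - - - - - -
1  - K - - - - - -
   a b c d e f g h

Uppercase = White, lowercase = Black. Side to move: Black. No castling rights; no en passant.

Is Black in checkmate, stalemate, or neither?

Black to move; black king on d4.
In check: yes, from the white rook on a4.
Legal moves for Black: Ke5, Kd5, Kc5, Ke3, Kd3, Kc3.
Black is in check but has 6 legal moves → neither.

neither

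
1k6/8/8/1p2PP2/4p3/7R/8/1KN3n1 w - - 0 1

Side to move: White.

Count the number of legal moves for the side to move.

White to move; king on b1.
In check: no.
Legal moves: Rh8+, Rh7, Rh6, Rh5, Rh4, Rg3, Rf3, Re3, Rd3, Rc3, Rb3, Ra3, Rh2, Rh1, Nd3, Nb3, Ne2, Na2, Kc2, Kb2, Ka2, Ka1, f6, e6.
Count: 24.

24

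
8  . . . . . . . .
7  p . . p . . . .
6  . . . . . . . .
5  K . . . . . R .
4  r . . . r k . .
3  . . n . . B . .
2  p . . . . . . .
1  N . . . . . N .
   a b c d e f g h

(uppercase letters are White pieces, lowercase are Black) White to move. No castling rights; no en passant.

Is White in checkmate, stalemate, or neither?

White to move; white king on a5.
In check: yes, from the black rook on a4.
King squares — a4: attacked by Nc3; b4: attacked by Ra4; b5: attacked by Nc3; a6: attacked by Ra4; b6: attacked by Pa7.
Legal moves for White: none.
In check with no legal moves → checkmate.

checkmate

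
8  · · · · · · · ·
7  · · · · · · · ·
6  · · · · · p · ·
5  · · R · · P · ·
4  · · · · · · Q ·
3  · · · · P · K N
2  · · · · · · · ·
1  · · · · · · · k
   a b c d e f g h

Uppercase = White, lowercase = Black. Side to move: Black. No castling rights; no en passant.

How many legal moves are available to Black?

Black to move; king on h1.
In check: no.
Legal moves: none.
Count: 0.

0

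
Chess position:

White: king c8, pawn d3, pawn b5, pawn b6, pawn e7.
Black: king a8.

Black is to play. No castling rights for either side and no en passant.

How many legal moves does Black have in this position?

0

Black to move; king on a8.
In check: no.
Legal moves: none.
Count: 0.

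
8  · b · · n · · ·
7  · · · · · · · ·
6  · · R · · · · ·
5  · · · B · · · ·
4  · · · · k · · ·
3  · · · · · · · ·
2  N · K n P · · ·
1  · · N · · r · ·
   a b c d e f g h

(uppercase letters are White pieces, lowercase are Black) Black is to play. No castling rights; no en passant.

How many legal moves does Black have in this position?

Black to move; king on e4.
In check: yes, from the white bishop on d5.
Legal moves: Kf5, Ke5, Kxd5, Kf4, Kd4, Ke3.
Count: 6.

6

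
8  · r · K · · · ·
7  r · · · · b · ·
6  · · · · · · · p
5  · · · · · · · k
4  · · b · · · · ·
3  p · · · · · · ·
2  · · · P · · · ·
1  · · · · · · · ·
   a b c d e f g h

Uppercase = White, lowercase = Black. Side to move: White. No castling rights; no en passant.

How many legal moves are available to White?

White to move; king on d8.
In check: yes, from the black rook on b8.
Legal moves: none.
Count: 0.

0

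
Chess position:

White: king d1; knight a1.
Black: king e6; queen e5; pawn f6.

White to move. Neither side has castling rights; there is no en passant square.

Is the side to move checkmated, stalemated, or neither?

neither

White to move; white king on d1.
In check: no.
Legal moves for White: Kd2, Kc2, Kc1, Nb3, Nc2.
White has 5 legal moves and is not in check → neither.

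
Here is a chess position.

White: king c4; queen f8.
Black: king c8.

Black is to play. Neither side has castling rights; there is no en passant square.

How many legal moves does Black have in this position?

Black to move; king on c8.
In check: yes, from the white queen on f8.
Legal moves: Kd7, Kc7, Kb7.
Count: 3.

3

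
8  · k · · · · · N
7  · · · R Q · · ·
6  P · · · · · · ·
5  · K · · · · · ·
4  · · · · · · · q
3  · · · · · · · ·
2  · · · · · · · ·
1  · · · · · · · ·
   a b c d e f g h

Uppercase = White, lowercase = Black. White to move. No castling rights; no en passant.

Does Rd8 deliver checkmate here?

yes

After Rd8: black king on b8; in check: yes, from the white rook on d8.
King squares — a7: attacked by Qe7; b7: attacked by Pa6; c7: attacked by Qe7; a8: attacked by Rd8; c8: attacked by Rd8.
Black has no legal moves → checkmate.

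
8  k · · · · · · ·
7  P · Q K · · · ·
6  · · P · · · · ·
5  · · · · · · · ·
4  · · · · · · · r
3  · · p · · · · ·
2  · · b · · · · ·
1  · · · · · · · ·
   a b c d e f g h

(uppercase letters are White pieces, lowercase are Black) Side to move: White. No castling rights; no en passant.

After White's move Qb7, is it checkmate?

After Qb7: black king on a8; in check: yes, from the white queen on b7.
King squares — a7: attacked by Qb7; b7: attacked by Pc6; b8: attacked by Pa7.
Black has no legal moves → checkmate.

yes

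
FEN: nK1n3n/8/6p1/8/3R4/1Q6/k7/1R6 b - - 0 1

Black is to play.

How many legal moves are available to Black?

Black to move; king on a2.
In check: yes, from the white queen on b3.
Legal moves: none.
Count: 0.

0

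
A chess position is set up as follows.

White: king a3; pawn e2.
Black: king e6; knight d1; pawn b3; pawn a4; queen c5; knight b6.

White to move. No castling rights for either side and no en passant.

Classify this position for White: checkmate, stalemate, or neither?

White to move; white king on a3.
In check: yes, from the black queen on c5.
King squares — a2: attacked by Pb3; b2: attacked by Nd1; b3: attacked by Pa4; a4: attacked by Nb6; b4: attacked by Qc5.
Legal moves for White: none.
In check with no legal moves → checkmate.

checkmate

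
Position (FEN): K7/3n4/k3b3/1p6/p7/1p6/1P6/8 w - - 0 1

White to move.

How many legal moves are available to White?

White to move; king on a8.
In check: no.
Legal moves: none.
Count: 0.

0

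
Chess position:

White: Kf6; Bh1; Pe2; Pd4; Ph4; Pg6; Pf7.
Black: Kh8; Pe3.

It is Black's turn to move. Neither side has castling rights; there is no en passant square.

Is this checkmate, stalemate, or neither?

stalemate

Black to move; black king on h8.
In check: no.
King squares — g7: attacked by Kf6; h7: attacked by Pg6; g8: attacked by Pf7.
Legal moves for Black: none.
Not in check and no legal moves → stalemate.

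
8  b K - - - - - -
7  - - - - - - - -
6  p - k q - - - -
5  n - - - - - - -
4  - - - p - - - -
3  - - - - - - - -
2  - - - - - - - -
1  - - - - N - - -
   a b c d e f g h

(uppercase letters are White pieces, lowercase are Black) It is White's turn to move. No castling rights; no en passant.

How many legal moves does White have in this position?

White to move; king on b8.
In check: yes, from the black queen on d6.
Legal moves: Kc8, Kxa8, Ka7.
Count: 3.

3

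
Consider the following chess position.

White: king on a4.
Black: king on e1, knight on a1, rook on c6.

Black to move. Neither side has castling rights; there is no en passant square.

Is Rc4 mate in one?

After Rc4: white king on a4; in check: yes, from the black rook on c4.
White has 3 legal replies: Kb5, Ka5, Ka3.
In check but a legal move exists → not checkmate.

no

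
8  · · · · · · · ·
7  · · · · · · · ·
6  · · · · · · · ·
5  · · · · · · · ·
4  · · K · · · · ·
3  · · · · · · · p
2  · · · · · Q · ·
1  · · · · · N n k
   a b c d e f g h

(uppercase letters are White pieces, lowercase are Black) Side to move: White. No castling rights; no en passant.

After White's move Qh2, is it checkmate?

yes

After Qh2: black king on h1; in check: yes, from the white queen on h2.
King squares — g1: own knight; g2: attacked by Qh2; h2: attacked by Nf1.
Black has no legal moves → checkmate.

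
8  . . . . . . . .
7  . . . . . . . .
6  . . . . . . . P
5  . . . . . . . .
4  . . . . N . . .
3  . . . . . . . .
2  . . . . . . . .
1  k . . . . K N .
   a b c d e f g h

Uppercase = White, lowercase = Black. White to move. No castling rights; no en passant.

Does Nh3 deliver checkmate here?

no

After Nh3: black king on a1; in check: no.
Black is not in check, so this cannot be checkmate.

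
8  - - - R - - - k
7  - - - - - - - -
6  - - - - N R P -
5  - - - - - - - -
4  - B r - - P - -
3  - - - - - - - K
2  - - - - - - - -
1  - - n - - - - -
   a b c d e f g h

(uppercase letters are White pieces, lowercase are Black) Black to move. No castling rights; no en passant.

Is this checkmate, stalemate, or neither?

Black to move; black king on h8.
In check: yes, from the white rook on d8.
King squares — g7: attacked by Ne6; h7: attacked by Pg6; g8: attacked by Rd8.
Legal moves for Black: none.
In check with no legal moves → checkmate.

checkmate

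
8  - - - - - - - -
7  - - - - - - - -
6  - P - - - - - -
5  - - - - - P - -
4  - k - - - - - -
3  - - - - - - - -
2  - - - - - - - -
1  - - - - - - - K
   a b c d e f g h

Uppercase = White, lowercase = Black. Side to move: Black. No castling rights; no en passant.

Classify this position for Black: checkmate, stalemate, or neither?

neither

Black to move; black king on b4.
In check: no.
Legal moves for Black: Kc5, Kb5, Ka5, Kc4, Ka4, Kc3, Kb3, Ka3.
Black has 8 legal moves and is not in check → neither.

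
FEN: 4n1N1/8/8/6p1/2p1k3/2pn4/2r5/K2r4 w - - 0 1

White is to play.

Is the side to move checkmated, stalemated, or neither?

checkmate

White to move; white king on a1.
In check: yes, from the black rook on d1.
King squares — b1: attacked by Rd1; a2: attacked by Rc2; b2: attacked by Rc2.
Legal moves for White: none.
In check with no legal moves → checkmate.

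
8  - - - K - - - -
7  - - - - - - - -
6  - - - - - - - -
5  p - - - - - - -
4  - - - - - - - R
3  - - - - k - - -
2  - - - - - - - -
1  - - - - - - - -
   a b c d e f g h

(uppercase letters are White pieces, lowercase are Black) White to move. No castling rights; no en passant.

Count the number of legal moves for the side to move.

White to move; king on d8.
In check: no.
Legal moves: Ke8, Kc8, Ke7, Kd7, Kc7, Rh8, Rh7, Rh6, Rh5, Rg4, Rf4, Re4+, Rd4, Rc4, Rb4, Ra4, Rh3+, Rh2, Rh1.
Count: 19.

19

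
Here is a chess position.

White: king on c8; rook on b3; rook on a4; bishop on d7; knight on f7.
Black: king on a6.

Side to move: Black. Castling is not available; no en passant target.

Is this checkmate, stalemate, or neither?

checkmate

Black to move; black king on a6.
In check: yes, from the white rook on a4.
King squares — a5: attacked by Ra4; b5: attacked by Rb3; b6: attacked by Rb3; a7: attacked by Ra4; b7: attacked by Rb3.
Legal moves for Black: none.
In check with no legal moves → checkmate.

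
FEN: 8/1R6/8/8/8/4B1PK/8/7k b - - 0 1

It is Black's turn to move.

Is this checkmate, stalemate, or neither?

stalemate

Black to move; black king on h1.
In check: no.
King squares — g1: attacked by Be3; g2: attacked by Kh3; h2: attacked by Kh3.
Legal moves for Black: none.
Not in check and no legal moves → stalemate.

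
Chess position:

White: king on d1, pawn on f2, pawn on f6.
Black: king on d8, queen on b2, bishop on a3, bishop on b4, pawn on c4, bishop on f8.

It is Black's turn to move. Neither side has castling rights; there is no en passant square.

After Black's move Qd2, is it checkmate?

After Qd2: white king on d1; in check: yes, from the black queen on d2.
King squares — c1: attacked by Qd2; e1: attacked by Qd2; c2: attacked by Qd2; d2: attacked by Bb4; e2: attacked by Qd2.
White has no legal moves → checkmate.

yes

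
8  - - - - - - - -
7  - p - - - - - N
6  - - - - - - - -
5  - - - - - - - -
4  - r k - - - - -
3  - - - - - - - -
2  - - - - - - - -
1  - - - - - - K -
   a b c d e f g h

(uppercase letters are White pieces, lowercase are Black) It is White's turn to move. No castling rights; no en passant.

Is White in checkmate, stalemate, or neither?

neither

White to move; white king on g1.
In check: no.
Legal moves for White: Nf8, Nf6, Ng5, Kh2, Kg2, Kf2, Kh1, Kf1.
White has 8 legal moves and is not in check → neither.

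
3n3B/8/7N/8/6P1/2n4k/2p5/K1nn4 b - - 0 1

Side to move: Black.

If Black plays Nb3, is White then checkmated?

After Nb3: white king on a1; in check: yes, from the black knight on b3.
King squares — b1: attacked by Pc2; a2: attacked by Nc3; b2: attacked by Nd1.
White has no legal moves → checkmate.

yes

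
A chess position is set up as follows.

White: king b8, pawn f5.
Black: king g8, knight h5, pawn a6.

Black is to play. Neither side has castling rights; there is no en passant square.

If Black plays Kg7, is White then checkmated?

After Kg7: white king on b8; in check: no.
White is not in check, so this cannot be checkmate.

no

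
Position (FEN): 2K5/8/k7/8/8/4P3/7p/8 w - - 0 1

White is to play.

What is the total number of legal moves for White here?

White to move; king on c8.
In check: no.
Legal moves: Kd8, Kb8, Kd7, Kc7, e4.
Count: 5.

5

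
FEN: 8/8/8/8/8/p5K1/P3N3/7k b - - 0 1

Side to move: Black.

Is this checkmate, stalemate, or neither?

Black to move; black king on h1.
In check: no.
King squares — g1: attacked by Ne2; g2: attacked by Kg3; h2: attacked by Kg3.
Legal moves for Black: none.
Not in check and no legal moves → stalemate.

stalemate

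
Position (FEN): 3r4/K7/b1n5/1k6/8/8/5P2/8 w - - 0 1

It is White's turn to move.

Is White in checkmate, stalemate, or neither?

White to move; white king on a7.
In check: yes, from the black knight on c6.
King squares — a6: attacked by Kb5; b6: attacked by Kb5; b7: attacked by Ba6; a8: attacked by Rd8; b8: attacked by Nc6.
Legal moves for White: none.
In check with no legal moves → checkmate.

checkmate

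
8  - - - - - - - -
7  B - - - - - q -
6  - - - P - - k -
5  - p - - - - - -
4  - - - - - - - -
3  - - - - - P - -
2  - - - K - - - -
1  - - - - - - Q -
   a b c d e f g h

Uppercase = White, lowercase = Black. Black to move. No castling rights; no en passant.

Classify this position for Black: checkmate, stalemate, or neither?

Black to move; black king on g6.
In check: yes, from the white queen on g1.
Legal moves for Black: Kh7, Kf7, Kh6, Kf6, Kh5, Kf5.
Black is in check but has 6 legal moves → neither.

neither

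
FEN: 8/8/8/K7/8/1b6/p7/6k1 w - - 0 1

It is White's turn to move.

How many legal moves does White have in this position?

White to move; king on a5.
In check: no.
Legal moves: Kb6, Ka6, Kb5, Kb4.
Count: 4.

4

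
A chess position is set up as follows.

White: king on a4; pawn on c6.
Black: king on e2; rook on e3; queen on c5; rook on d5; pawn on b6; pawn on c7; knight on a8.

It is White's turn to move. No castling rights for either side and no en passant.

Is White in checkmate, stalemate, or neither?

stalemate

White to move; white king on a4.
In check: no.
King squares — a3: attacked by Re3; b3: attacked by Re3; b4: attacked by Qc5; a5: attacked by Qc5; b5: attacked by Qc5.
Legal moves for White: none.
Not in check and no legal moves → stalemate.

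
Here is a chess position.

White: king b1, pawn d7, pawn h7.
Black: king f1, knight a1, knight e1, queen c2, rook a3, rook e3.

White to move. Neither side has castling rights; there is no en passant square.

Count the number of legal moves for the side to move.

White to move; king on b1.
In check: yes, from the black queen on c2.
Legal moves: none.
Count: 0.

0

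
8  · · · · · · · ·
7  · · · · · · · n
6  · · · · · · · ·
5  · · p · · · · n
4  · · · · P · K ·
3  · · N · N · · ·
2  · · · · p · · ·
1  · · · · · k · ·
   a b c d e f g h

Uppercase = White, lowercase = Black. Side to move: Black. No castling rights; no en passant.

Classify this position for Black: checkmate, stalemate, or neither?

Black to move; black king on f1.
In check: yes, from the white knight on e3.
King squares — e1: available; g1: available; e2: own pawn; f2: available; g2: attacked by Ne3.
Legal moves for Black: Kf2, Kg1, Ke1.
Black is in check but has 3 legal moves → neither.

neither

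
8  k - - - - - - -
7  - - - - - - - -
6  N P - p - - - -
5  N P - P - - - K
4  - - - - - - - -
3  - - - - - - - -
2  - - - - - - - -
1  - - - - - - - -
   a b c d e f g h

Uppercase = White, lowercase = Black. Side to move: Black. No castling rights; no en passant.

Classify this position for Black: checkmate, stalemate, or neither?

stalemate

Black to move; black king on a8.
In check: no.
King squares — a7: attacked by Pb6; b7: attacked by Na5; b8: attacked by Na6.
Legal moves for Black: none.
Not in check and no legal moves → stalemate.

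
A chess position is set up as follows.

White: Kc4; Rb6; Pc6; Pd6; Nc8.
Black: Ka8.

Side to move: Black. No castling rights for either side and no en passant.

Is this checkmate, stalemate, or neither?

stalemate

Black to move; black king on a8.
In check: no.
King squares — a7: attacked by Nc8; b7: attacked by Rb6; b8: attacked by Rb6.
Legal moves for Black: none.
Not in check and no legal moves → stalemate.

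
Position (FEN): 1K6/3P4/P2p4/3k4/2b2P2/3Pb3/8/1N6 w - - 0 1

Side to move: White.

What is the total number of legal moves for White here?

15

White to move; king on b8.
In check: no.
Legal moves: Kc8, Ka8, Kc7, Kb7, Nc3+, Na3, Nd2, dxc4+, d8=Q, d8=R, d8=B, d8=N, a7, f5, d4.
Count: 15.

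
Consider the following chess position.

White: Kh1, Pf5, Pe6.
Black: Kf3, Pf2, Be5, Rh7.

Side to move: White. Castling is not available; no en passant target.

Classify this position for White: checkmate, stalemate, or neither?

White to move; white king on h1.
In check: yes, from the black rook on h7.
King squares — g1: attacked by Pf2; g2: attacked by Kf3; h2: attacked by Be5.
Legal moves for White: none.
In check with no legal moves → checkmate.

checkmate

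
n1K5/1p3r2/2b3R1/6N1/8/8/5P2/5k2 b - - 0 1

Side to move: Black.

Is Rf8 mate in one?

After Rf8: white king on c8; in check: yes, from the black rook on f8.
King squares — b7: attacked by Bc6; c7: attacked by Na8; d7: attacked by Bc6; b8: attacked by Rf8; d8: attacked by Rf8.
White has no legal moves → checkmate.

yes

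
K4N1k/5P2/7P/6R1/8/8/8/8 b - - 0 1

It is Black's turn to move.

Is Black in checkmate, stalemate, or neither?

Black to move; black king on h8.
In check: no.
King squares — g7: attacked by Rg5; h7: attacked by Nf8; g8: attacked by Rg5.
Legal moves for Black: none.
Not in check and no legal moves → stalemate.

stalemate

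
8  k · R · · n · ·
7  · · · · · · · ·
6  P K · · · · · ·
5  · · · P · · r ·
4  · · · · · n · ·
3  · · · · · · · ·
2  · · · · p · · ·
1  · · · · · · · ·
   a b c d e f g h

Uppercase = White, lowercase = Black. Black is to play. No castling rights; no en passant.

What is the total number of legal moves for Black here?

0

Black to move; king on a8.
In check: yes, from the white rook on c8.
Legal moves: none.
Count: 0.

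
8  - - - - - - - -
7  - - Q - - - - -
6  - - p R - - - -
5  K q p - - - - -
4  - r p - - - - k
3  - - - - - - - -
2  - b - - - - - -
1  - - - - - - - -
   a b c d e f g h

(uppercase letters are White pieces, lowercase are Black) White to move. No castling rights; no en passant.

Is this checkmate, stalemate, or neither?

checkmate

White to move; white king on a5.
In check: yes, from the black queen on b5.
King squares — a4: attacked by Rb4; b4: attacked by Qb5; b5: attacked by Rb4; a6: attacked by Qb5; b6: attacked by Qb5.
Legal moves for White: none.
In check with no legal moves → checkmate.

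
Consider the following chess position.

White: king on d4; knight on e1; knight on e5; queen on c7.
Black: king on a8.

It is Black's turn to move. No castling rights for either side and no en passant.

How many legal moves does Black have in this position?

0

Black to move; king on a8.
In check: no.
Legal moves: none.
Count: 0.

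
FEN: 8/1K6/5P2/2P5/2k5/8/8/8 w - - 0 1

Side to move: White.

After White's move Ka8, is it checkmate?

After Ka8: black king on c4; in check: no.
Black is not in check, so this cannot be checkmate.

no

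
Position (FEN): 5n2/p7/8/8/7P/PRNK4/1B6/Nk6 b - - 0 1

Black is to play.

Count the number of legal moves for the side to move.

Black to move; king on b1.
In check: yes, from the white knight on c3.
Legal moves: none.
Count: 0.

0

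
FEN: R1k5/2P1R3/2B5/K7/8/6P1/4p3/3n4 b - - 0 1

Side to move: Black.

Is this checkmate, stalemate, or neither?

Black to move; black king on c8.
In check: yes, from the white rook on a8.
King squares — b7: attacked by Bc6; c7: attacked by Re7; d7: attacked by Bc6; b8: attacked by Pc7; d8: attacked by Pc7.
Legal moves for Black: none.
In check with no legal moves → checkmate.

checkmate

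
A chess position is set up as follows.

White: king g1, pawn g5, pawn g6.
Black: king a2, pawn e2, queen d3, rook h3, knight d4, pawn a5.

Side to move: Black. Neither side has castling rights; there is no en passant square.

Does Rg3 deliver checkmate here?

no

After Rg3: white king on g1; in check: yes, from the black rook on g3.
White has 3 legal replies: Kh2, Kf2, Kh1.
In check but a legal move exists → not checkmate.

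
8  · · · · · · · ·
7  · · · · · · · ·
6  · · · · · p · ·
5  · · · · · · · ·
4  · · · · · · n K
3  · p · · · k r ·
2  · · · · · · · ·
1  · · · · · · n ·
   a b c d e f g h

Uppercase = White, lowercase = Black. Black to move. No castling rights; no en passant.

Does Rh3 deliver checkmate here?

yes

After Rh3: white king on h4; in check: yes, from the black rook on h3.
King squares — g3: attacked by Kf3; h3: attacked by Ng1; g4: attacked by Kf3; g5: attacked by Pf6; h5: attacked by Rh3.
White has no legal moves → checkmate.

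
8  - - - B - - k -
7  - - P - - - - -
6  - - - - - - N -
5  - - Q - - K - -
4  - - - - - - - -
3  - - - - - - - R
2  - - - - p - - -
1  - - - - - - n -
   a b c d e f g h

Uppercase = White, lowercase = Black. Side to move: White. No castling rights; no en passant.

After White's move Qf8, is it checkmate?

yes

After Qf8: black king on g8; in check: yes, from the white queen on f8.
King squares — f7: attacked by Qf8; g7: attacked by Qf8; h7: attacked by Rh3; f8: attacked by Ng6; h8: attacked by Rh3.
Black has no legal moves → checkmate.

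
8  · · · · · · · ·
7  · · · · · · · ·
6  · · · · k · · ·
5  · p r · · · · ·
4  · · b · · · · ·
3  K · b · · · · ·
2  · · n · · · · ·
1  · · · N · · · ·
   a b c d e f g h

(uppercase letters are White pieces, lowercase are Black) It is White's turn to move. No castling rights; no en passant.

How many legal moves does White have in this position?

0

White to move; king on a3.
In check: yes, from the black knight on c2.
Legal moves: none.
Count: 0.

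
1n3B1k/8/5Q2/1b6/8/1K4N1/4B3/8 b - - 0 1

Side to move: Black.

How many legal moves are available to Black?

2

Black to move; king on h8.
In check: yes, from the white queen on f6.
Legal moves: Kg8, Kh7.
Count: 2.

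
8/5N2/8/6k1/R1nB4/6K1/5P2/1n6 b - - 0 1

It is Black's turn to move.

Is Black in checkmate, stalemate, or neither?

Black to move; black king on g5.
In check: yes, from the white knight on f7.
King squares — f4: attacked by Kg3; g4: attacked by Kg3; h4: attacked by Kg3; f5: available; h5: available; f6: attacked by Bd4; g6: available; h6: attacked by Nf7.
Legal moves for Black: Kg6, Kh5, Kf5.
Black is in check but has 3 legal moves → neither.

neither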